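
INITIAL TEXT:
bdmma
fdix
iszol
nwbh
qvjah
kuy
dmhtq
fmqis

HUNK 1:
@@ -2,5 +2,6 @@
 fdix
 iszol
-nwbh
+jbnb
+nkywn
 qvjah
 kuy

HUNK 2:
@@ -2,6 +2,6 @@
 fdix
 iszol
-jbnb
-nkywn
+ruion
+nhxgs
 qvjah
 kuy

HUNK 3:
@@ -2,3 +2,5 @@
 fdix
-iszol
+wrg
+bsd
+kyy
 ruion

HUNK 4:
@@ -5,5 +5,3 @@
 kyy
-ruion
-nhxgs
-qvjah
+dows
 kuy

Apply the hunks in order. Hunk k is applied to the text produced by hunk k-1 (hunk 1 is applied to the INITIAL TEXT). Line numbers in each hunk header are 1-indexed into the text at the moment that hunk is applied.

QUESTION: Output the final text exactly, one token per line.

Answer: bdmma
fdix
wrg
bsd
kyy
dows
kuy
dmhtq
fmqis

Derivation:
Hunk 1: at line 2 remove [nwbh] add [jbnb,nkywn] -> 9 lines: bdmma fdix iszol jbnb nkywn qvjah kuy dmhtq fmqis
Hunk 2: at line 2 remove [jbnb,nkywn] add [ruion,nhxgs] -> 9 lines: bdmma fdix iszol ruion nhxgs qvjah kuy dmhtq fmqis
Hunk 3: at line 2 remove [iszol] add [wrg,bsd,kyy] -> 11 lines: bdmma fdix wrg bsd kyy ruion nhxgs qvjah kuy dmhtq fmqis
Hunk 4: at line 5 remove [ruion,nhxgs,qvjah] add [dows] -> 9 lines: bdmma fdix wrg bsd kyy dows kuy dmhtq fmqis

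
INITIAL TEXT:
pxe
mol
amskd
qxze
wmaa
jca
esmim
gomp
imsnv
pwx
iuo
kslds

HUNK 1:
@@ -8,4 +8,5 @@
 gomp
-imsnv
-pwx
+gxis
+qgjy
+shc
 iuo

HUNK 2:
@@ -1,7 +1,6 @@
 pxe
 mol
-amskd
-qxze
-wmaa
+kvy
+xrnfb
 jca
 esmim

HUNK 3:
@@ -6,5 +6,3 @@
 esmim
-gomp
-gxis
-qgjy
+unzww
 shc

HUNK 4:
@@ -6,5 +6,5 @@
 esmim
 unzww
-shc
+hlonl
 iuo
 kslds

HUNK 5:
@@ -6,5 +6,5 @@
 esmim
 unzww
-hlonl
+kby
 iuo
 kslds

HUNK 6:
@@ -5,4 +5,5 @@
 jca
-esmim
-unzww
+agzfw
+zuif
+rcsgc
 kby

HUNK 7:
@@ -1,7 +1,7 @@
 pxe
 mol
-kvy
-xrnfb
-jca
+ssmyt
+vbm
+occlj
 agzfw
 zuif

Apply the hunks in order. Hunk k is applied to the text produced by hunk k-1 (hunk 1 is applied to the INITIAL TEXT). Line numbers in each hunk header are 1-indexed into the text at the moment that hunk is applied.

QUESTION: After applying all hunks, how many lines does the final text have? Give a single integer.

Answer: 11

Derivation:
Hunk 1: at line 8 remove [imsnv,pwx] add [gxis,qgjy,shc] -> 13 lines: pxe mol amskd qxze wmaa jca esmim gomp gxis qgjy shc iuo kslds
Hunk 2: at line 1 remove [amskd,qxze,wmaa] add [kvy,xrnfb] -> 12 lines: pxe mol kvy xrnfb jca esmim gomp gxis qgjy shc iuo kslds
Hunk 3: at line 6 remove [gomp,gxis,qgjy] add [unzww] -> 10 lines: pxe mol kvy xrnfb jca esmim unzww shc iuo kslds
Hunk 4: at line 6 remove [shc] add [hlonl] -> 10 lines: pxe mol kvy xrnfb jca esmim unzww hlonl iuo kslds
Hunk 5: at line 6 remove [hlonl] add [kby] -> 10 lines: pxe mol kvy xrnfb jca esmim unzww kby iuo kslds
Hunk 6: at line 5 remove [esmim,unzww] add [agzfw,zuif,rcsgc] -> 11 lines: pxe mol kvy xrnfb jca agzfw zuif rcsgc kby iuo kslds
Hunk 7: at line 1 remove [kvy,xrnfb,jca] add [ssmyt,vbm,occlj] -> 11 lines: pxe mol ssmyt vbm occlj agzfw zuif rcsgc kby iuo kslds
Final line count: 11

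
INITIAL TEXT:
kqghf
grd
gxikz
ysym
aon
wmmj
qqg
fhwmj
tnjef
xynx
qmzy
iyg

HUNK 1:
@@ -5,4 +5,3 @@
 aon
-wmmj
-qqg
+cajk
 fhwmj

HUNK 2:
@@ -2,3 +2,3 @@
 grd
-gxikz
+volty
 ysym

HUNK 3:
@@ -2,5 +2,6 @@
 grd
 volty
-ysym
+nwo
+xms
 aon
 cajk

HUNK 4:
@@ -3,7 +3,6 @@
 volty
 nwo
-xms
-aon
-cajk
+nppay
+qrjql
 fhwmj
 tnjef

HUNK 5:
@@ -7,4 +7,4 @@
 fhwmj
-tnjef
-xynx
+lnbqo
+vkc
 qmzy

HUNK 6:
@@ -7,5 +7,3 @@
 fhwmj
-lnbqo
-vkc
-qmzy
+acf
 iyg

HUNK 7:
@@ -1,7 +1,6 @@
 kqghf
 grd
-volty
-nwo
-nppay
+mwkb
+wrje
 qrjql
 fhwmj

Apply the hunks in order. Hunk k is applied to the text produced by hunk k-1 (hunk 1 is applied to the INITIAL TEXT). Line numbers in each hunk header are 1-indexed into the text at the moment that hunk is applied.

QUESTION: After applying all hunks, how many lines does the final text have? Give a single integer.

Answer: 8

Derivation:
Hunk 1: at line 5 remove [wmmj,qqg] add [cajk] -> 11 lines: kqghf grd gxikz ysym aon cajk fhwmj tnjef xynx qmzy iyg
Hunk 2: at line 2 remove [gxikz] add [volty] -> 11 lines: kqghf grd volty ysym aon cajk fhwmj tnjef xynx qmzy iyg
Hunk 3: at line 2 remove [ysym] add [nwo,xms] -> 12 lines: kqghf grd volty nwo xms aon cajk fhwmj tnjef xynx qmzy iyg
Hunk 4: at line 3 remove [xms,aon,cajk] add [nppay,qrjql] -> 11 lines: kqghf grd volty nwo nppay qrjql fhwmj tnjef xynx qmzy iyg
Hunk 5: at line 7 remove [tnjef,xynx] add [lnbqo,vkc] -> 11 lines: kqghf grd volty nwo nppay qrjql fhwmj lnbqo vkc qmzy iyg
Hunk 6: at line 7 remove [lnbqo,vkc,qmzy] add [acf] -> 9 lines: kqghf grd volty nwo nppay qrjql fhwmj acf iyg
Hunk 7: at line 1 remove [volty,nwo,nppay] add [mwkb,wrje] -> 8 lines: kqghf grd mwkb wrje qrjql fhwmj acf iyg
Final line count: 8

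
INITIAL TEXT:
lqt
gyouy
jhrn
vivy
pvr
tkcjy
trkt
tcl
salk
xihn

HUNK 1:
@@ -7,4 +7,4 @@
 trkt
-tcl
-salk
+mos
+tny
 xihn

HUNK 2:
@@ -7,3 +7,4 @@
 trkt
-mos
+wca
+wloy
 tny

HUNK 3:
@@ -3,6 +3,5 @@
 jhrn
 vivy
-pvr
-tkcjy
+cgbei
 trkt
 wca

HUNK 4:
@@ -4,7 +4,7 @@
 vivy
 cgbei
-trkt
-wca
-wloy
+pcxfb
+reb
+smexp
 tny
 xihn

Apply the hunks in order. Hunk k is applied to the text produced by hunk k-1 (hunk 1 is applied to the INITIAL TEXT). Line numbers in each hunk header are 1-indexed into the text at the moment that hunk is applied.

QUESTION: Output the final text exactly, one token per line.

Hunk 1: at line 7 remove [tcl,salk] add [mos,tny] -> 10 lines: lqt gyouy jhrn vivy pvr tkcjy trkt mos tny xihn
Hunk 2: at line 7 remove [mos] add [wca,wloy] -> 11 lines: lqt gyouy jhrn vivy pvr tkcjy trkt wca wloy tny xihn
Hunk 3: at line 3 remove [pvr,tkcjy] add [cgbei] -> 10 lines: lqt gyouy jhrn vivy cgbei trkt wca wloy tny xihn
Hunk 4: at line 4 remove [trkt,wca,wloy] add [pcxfb,reb,smexp] -> 10 lines: lqt gyouy jhrn vivy cgbei pcxfb reb smexp tny xihn

Answer: lqt
gyouy
jhrn
vivy
cgbei
pcxfb
reb
smexp
tny
xihn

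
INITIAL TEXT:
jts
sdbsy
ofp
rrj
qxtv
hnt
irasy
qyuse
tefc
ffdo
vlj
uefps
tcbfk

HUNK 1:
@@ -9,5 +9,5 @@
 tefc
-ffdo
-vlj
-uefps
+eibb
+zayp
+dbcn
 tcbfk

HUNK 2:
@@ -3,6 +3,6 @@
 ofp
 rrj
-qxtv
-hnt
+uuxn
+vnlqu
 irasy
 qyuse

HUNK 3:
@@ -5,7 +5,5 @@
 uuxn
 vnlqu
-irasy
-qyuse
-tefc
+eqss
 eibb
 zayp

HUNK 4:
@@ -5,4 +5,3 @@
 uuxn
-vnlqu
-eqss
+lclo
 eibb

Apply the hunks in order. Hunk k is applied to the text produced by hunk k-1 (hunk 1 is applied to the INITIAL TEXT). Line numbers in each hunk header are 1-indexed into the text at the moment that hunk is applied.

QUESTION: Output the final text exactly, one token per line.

Answer: jts
sdbsy
ofp
rrj
uuxn
lclo
eibb
zayp
dbcn
tcbfk

Derivation:
Hunk 1: at line 9 remove [ffdo,vlj,uefps] add [eibb,zayp,dbcn] -> 13 lines: jts sdbsy ofp rrj qxtv hnt irasy qyuse tefc eibb zayp dbcn tcbfk
Hunk 2: at line 3 remove [qxtv,hnt] add [uuxn,vnlqu] -> 13 lines: jts sdbsy ofp rrj uuxn vnlqu irasy qyuse tefc eibb zayp dbcn tcbfk
Hunk 3: at line 5 remove [irasy,qyuse,tefc] add [eqss] -> 11 lines: jts sdbsy ofp rrj uuxn vnlqu eqss eibb zayp dbcn tcbfk
Hunk 4: at line 5 remove [vnlqu,eqss] add [lclo] -> 10 lines: jts sdbsy ofp rrj uuxn lclo eibb zayp dbcn tcbfk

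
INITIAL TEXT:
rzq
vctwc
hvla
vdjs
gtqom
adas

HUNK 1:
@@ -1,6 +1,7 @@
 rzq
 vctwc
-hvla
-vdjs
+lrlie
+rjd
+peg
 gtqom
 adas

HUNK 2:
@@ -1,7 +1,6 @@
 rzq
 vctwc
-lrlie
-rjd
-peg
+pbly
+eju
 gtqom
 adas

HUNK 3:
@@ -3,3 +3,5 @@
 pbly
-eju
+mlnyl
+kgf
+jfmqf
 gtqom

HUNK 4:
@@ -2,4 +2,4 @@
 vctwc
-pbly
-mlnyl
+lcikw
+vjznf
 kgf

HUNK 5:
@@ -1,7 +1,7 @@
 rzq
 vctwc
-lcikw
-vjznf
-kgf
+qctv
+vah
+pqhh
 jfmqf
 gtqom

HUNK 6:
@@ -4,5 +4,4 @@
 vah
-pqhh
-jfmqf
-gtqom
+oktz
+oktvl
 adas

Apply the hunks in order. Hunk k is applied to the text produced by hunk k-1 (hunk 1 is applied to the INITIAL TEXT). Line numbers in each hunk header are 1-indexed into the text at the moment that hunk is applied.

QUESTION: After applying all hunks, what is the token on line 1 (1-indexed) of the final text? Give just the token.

Hunk 1: at line 1 remove [hvla,vdjs] add [lrlie,rjd,peg] -> 7 lines: rzq vctwc lrlie rjd peg gtqom adas
Hunk 2: at line 1 remove [lrlie,rjd,peg] add [pbly,eju] -> 6 lines: rzq vctwc pbly eju gtqom adas
Hunk 3: at line 3 remove [eju] add [mlnyl,kgf,jfmqf] -> 8 lines: rzq vctwc pbly mlnyl kgf jfmqf gtqom adas
Hunk 4: at line 2 remove [pbly,mlnyl] add [lcikw,vjznf] -> 8 lines: rzq vctwc lcikw vjznf kgf jfmqf gtqom adas
Hunk 5: at line 1 remove [lcikw,vjznf,kgf] add [qctv,vah,pqhh] -> 8 lines: rzq vctwc qctv vah pqhh jfmqf gtqom adas
Hunk 6: at line 4 remove [pqhh,jfmqf,gtqom] add [oktz,oktvl] -> 7 lines: rzq vctwc qctv vah oktz oktvl adas
Final line 1: rzq

Answer: rzq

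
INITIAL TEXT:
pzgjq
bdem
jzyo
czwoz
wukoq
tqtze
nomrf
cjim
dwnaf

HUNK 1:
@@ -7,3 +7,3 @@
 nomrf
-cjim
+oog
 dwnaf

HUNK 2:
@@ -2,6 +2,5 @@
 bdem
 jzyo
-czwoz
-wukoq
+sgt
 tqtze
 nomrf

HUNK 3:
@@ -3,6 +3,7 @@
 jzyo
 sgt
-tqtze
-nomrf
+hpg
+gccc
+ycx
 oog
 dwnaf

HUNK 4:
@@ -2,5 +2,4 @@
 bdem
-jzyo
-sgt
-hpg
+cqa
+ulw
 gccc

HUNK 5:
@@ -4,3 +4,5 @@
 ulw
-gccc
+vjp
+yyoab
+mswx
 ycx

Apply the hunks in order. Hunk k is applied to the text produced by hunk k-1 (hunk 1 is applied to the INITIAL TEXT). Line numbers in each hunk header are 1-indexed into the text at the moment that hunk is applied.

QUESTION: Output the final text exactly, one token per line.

Hunk 1: at line 7 remove [cjim] add [oog] -> 9 lines: pzgjq bdem jzyo czwoz wukoq tqtze nomrf oog dwnaf
Hunk 2: at line 2 remove [czwoz,wukoq] add [sgt] -> 8 lines: pzgjq bdem jzyo sgt tqtze nomrf oog dwnaf
Hunk 3: at line 3 remove [tqtze,nomrf] add [hpg,gccc,ycx] -> 9 lines: pzgjq bdem jzyo sgt hpg gccc ycx oog dwnaf
Hunk 4: at line 2 remove [jzyo,sgt,hpg] add [cqa,ulw] -> 8 lines: pzgjq bdem cqa ulw gccc ycx oog dwnaf
Hunk 5: at line 4 remove [gccc] add [vjp,yyoab,mswx] -> 10 lines: pzgjq bdem cqa ulw vjp yyoab mswx ycx oog dwnaf

Answer: pzgjq
bdem
cqa
ulw
vjp
yyoab
mswx
ycx
oog
dwnaf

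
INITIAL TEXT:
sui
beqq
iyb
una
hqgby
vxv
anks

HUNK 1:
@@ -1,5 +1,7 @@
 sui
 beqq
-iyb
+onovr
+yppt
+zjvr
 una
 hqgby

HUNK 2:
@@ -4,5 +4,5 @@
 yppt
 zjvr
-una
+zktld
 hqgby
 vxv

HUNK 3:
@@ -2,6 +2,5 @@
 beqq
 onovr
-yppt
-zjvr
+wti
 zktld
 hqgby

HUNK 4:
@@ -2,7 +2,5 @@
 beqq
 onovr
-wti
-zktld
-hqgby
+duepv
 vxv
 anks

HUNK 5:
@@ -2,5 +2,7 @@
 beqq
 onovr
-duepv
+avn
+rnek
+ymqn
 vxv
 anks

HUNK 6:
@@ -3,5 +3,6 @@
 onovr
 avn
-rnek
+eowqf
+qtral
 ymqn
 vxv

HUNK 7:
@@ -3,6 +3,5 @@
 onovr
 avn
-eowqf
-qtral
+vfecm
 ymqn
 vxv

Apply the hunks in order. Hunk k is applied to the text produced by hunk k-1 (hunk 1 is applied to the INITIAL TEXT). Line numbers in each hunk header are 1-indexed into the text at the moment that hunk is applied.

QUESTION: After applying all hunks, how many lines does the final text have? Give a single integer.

Answer: 8

Derivation:
Hunk 1: at line 1 remove [iyb] add [onovr,yppt,zjvr] -> 9 lines: sui beqq onovr yppt zjvr una hqgby vxv anks
Hunk 2: at line 4 remove [una] add [zktld] -> 9 lines: sui beqq onovr yppt zjvr zktld hqgby vxv anks
Hunk 3: at line 2 remove [yppt,zjvr] add [wti] -> 8 lines: sui beqq onovr wti zktld hqgby vxv anks
Hunk 4: at line 2 remove [wti,zktld,hqgby] add [duepv] -> 6 lines: sui beqq onovr duepv vxv anks
Hunk 5: at line 2 remove [duepv] add [avn,rnek,ymqn] -> 8 lines: sui beqq onovr avn rnek ymqn vxv anks
Hunk 6: at line 3 remove [rnek] add [eowqf,qtral] -> 9 lines: sui beqq onovr avn eowqf qtral ymqn vxv anks
Hunk 7: at line 3 remove [eowqf,qtral] add [vfecm] -> 8 lines: sui beqq onovr avn vfecm ymqn vxv anks
Final line count: 8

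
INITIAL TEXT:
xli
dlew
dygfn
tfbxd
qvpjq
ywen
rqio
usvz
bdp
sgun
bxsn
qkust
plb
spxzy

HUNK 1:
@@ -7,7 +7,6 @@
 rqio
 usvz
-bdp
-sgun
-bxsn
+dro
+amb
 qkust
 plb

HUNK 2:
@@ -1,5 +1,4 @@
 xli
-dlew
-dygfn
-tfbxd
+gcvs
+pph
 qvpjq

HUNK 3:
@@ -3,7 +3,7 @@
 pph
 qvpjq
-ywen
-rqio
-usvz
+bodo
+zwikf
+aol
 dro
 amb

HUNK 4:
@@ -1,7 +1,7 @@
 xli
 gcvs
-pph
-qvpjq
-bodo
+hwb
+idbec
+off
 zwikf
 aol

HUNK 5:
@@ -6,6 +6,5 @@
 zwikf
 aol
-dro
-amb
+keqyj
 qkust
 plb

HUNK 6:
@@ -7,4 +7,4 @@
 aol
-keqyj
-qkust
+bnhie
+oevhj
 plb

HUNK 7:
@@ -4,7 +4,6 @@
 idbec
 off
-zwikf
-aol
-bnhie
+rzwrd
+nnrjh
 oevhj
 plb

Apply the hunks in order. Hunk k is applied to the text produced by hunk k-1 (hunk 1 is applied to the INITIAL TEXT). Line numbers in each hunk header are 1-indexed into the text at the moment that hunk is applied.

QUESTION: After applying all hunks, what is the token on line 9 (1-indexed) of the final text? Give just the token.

Hunk 1: at line 7 remove [bdp,sgun,bxsn] add [dro,amb] -> 13 lines: xli dlew dygfn tfbxd qvpjq ywen rqio usvz dro amb qkust plb spxzy
Hunk 2: at line 1 remove [dlew,dygfn,tfbxd] add [gcvs,pph] -> 12 lines: xli gcvs pph qvpjq ywen rqio usvz dro amb qkust plb spxzy
Hunk 3: at line 3 remove [ywen,rqio,usvz] add [bodo,zwikf,aol] -> 12 lines: xli gcvs pph qvpjq bodo zwikf aol dro amb qkust plb spxzy
Hunk 4: at line 1 remove [pph,qvpjq,bodo] add [hwb,idbec,off] -> 12 lines: xli gcvs hwb idbec off zwikf aol dro amb qkust plb spxzy
Hunk 5: at line 6 remove [dro,amb] add [keqyj] -> 11 lines: xli gcvs hwb idbec off zwikf aol keqyj qkust plb spxzy
Hunk 6: at line 7 remove [keqyj,qkust] add [bnhie,oevhj] -> 11 lines: xli gcvs hwb idbec off zwikf aol bnhie oevhj plb spxzy
Hunk 7: at line 4 remove [zwikf,aol,bnhie] add [rzwrd,nnrjh] -> 10 lines: xli gcvs hwb idbec off rzwrd nnrjh oevhj plb spxzy
Final line 9: plb

Answer: plb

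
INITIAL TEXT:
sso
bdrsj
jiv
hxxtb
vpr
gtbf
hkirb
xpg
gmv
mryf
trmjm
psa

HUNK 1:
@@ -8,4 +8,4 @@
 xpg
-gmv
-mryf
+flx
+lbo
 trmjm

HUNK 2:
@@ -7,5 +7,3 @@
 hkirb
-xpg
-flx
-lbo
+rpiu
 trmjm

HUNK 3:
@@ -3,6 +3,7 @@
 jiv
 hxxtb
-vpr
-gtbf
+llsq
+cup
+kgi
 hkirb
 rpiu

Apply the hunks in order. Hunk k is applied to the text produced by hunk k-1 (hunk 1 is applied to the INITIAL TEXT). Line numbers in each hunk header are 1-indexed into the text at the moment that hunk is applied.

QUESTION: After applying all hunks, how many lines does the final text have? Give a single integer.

Hunk 1: at line 8 remove [gmv,mryf] add [flx,lbo] -> 12 lines: sso bdrsj jiv hxxtb vpr gtbf hkirb xpg flx lbo trmjm psa
Hunk 2: at line 7 remove [xpg,flx,lbo] add [rpiu] -> 10 lines: sso bdrsj jiv hxxtb vpr gtbf hkirb rpiu trmjm psa
Hunk 3: at line 3 remove [vpr,gtbf] add [llsq,cup,kgi] -> 11 lines: sso bdrsj jiv hxxtb llsq cup kgi hkirb rpiu trmjm psa
Final line count: 11

Answer: 11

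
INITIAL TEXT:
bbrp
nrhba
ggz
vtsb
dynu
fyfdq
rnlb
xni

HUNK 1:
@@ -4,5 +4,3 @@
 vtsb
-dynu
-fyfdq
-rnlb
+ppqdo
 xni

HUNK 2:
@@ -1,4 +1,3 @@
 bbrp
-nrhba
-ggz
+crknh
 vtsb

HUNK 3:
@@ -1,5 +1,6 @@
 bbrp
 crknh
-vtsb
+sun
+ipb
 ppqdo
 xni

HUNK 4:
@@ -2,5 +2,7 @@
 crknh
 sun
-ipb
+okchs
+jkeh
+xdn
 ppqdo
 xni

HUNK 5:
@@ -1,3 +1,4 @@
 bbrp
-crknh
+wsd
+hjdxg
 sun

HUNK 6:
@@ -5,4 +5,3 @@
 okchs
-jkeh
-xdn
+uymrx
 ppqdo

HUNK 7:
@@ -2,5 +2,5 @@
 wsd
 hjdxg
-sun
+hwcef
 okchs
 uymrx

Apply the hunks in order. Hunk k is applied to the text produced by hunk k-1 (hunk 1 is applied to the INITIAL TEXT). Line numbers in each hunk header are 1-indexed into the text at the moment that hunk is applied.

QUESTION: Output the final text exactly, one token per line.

Hunk 1: at line 4 remove [dynu,fyfdq,rnlb] add [ppqdo] -> 6 lines: bbrp nrhba ggz vtsb ppqdo xni
Hunk 2: at line 1 remove [nrhba,ggz] add [crknh] -> 5 lines: bbrp crknh vtsb ppqdo xni
Hunk 3: at line 1 remove [vtsb] add [sun,ipb] -> 6 lines: bbrp crknh sun ipb ppqdo xni
Hunk 4: at line 2 remove [ipb] add [okchs,jkeh,xdn] -> 8 lines: bbrp crknh sun okchs jkeh xdn ppqdo xni
Hunk 5: at line 1 remove [crknh] add [wsd,hjdxg] -> 9 lines: bbrp wsd hjdxg sun okchs jkeh xdn ppqdo xni
Hunk 6: at line 5 remove [jkeh,xdn] add [uymrx] -> 8 lines: bbrp wsd hjdxg sun okchs uymrx ppqdo xni
Hunk 7: at line 2 remove [sun] add [hwcef] -> 8 lines: bbrp wsd hjdxg hwcef okchs uymrx ppqdo xni

Answer: bbrp
wsd
hjdxg
hwcef
okchs
uymrx
ppqdo
xni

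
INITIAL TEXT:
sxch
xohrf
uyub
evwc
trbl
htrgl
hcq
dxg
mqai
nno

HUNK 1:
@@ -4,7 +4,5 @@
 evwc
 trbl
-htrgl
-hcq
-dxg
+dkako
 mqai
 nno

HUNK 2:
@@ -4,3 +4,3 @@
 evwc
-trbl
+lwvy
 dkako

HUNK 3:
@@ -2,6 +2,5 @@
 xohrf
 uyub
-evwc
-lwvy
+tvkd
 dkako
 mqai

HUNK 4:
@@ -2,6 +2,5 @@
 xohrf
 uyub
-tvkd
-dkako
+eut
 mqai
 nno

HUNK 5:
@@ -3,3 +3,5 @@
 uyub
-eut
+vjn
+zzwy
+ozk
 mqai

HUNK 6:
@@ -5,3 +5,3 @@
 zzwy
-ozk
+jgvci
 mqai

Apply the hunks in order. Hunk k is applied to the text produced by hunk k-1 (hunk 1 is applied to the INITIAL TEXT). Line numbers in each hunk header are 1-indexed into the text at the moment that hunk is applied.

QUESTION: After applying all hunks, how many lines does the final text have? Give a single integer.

Hunk 1: at line 4 remove [htrgl,hcq,dxg] add [dkako] -> 8 lines: sxch xohrf uyub evwc trbl dkako mqai nno
Hunk 2: at line 4 remove [trbl] add [lwvy] -> 8 lines: sxch xohrf uyub evwc lwvy dkako mqai nno
Hunk 3: at line 2 remove [evwc,lwvy] add [tvkd] -> 7 lines: sxch xohrf uyub tvkd dkako mqai nno
Hunk 4: at line 2 remove [tvkd,dkako] add [eut] -> 6 lines: sxch xohrf uyub eut mqai nno
Hunk 5: at line 3 remove [eut] add [vjn,zzwy,ozk] -> 8 lines: sxch xohrf uyub vjn zzwy ozk mqai nno
Hunk 6: at line 5 remove [ozk] add [jgvci] -> 8 lines: sxch xohrf uyub vjn zzwy jgvci mqai nno
Final line count: 8

Answer: 8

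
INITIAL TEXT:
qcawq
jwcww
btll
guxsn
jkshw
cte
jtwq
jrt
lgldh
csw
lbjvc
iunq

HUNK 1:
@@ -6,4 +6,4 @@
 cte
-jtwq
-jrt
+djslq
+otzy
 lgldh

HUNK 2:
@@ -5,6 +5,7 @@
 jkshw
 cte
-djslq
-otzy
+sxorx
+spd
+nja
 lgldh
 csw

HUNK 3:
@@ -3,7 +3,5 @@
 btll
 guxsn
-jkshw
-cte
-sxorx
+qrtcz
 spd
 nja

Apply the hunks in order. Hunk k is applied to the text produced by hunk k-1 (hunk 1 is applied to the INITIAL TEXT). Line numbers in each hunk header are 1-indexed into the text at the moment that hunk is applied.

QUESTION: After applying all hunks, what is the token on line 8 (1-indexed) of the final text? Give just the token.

Answer: lgldh

Derivation:
Hunk 1: at line 6 remove [jtwq,jrt] add [djslq,otzy] -> 12 lines: qcawq jwcww btll guxsn jkshw cte djslq otzy lgldh csw lbjvc iunq
Hunk 2: at line 5 remove [djslq,otzy] add [sxorx,spd,nja] -> 13 lines: qcawq jwcww btll guxsn jkshw cte sxorx spd nja lgldh csw lbjvc iunq
Hunk 3: at line 3 remove [jkshw,cte,sxorx] add [qrtcz] -> 11 lines: qcawq jwcww btll guxsn qrtcz spd nja lgldh csw lbjvc iunq
Final line 8: lgldh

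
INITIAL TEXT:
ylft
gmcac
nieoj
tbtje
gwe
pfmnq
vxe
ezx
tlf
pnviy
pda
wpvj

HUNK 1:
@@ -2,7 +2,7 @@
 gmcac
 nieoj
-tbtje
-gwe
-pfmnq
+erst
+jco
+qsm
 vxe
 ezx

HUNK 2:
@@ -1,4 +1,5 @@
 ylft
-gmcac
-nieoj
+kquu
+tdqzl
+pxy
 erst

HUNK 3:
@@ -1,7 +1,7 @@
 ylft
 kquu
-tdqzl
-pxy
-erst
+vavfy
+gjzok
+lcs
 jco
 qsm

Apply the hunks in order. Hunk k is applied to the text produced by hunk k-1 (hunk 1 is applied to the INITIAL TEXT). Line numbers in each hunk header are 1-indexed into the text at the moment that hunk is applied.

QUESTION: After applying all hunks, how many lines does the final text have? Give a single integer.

Answer: 13

Derivation:
Hunk 1: at line 2 remove [tbtje,gwe,pfmnq] add [erst,jco,qsm] -> 12 lines: ylft gmcac nieoj erst jco qsm vxe ezx tlf pnviy pda wpvj
Hunk 2: at line 1 remove [gmcac,nieoj] add [kquu,tdqzl,pxy] -> 13 lines: ylft kquu tdqzl pxy erst jco qsm vxe ezx tlf pnviy pda wpvj
Hunk 3: at line 1 remove [tdqzl,pxy,erst] add [vavfy,gjzok,lcs] -> 13 lines: ylft kquu vavfy gjzok lcs jco qsm vxe ezx tlf pnviy pda wpvj
Final line count: 13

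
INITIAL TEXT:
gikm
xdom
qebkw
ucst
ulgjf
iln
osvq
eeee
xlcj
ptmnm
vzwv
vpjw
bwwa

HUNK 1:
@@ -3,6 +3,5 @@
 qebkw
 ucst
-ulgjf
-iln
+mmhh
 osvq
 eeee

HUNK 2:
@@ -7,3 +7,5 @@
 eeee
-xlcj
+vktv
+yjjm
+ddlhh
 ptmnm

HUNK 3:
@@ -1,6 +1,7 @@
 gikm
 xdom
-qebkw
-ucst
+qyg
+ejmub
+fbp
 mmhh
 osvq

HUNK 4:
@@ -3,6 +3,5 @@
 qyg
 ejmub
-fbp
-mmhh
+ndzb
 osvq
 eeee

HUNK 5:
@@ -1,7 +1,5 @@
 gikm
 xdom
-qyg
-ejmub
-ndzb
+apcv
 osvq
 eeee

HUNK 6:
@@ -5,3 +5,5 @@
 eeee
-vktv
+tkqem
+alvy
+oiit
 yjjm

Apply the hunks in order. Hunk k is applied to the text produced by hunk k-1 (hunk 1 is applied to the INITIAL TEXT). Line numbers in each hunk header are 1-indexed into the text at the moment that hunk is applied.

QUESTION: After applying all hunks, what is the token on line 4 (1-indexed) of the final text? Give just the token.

Hunk 1: at line 3 remove [ulgjf,iln] add [mmhh] -> 12 lines: gikm xdom qebkw ucst mmhh osvq eeee xlcj ptmnm vzwv vpjw bwwa
Hunk 2: at line 7 remove [xlcj] add [vktv,yjjm,ddlhh] -> 14 lines: gikm xdom qebkw ucst mmhh osvq eeee vktv yjjm ddlhh ptmnm vzwv vpjw bwwa
Hunk 3: at line 1 remove [qebkw,ucst] add [qyg,ejmub,fbp] -> 15 lines: gikm xdom qyg ejmub fbp mmhh osvq eeee vktv yjjm ddlhh ptmnm vzwv vpjw bwwa
Hunk 4: at line 3 remove [fbp,mmhh] add [ndzb] -> 14 lines: gikm xdom qyg ejmub ndzb osvq eeee vktv yjjm ddlhh ptmnm vzwv vpjw bwwa
Hunk 5: at line 1 remove [qyg,ejmub,ndzb] add [apcv] -> 12 lines: gikm xdom apcv osvq eeee vktv yjjm ddlhh ptmnm vzwv vpjw bwwa
Hunk 6: at line 5 remove [vktv] add [tkqem,alvy,oiit] -> 14 lines: gikm xdom apcv osvq eeee tkqem alvy oiit yjjm ddlhh ptmnm vzwv vpjw bwwa
Final line 4: osvq

Answer: osvq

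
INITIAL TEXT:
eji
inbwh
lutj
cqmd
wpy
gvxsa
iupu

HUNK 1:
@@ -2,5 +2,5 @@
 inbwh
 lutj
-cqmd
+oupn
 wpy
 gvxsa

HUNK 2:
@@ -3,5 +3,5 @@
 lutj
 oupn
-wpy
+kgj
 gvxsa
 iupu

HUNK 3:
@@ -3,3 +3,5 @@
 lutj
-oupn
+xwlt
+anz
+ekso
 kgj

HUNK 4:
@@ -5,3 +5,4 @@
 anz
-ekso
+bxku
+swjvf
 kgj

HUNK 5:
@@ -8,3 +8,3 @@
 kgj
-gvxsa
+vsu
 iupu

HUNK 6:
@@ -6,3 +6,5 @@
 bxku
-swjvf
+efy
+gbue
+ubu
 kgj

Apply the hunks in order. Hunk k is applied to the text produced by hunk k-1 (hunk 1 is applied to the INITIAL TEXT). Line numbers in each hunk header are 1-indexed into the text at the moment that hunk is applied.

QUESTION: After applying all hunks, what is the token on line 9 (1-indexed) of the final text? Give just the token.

Answer: ubu

Derivation:
Hunk 1: at line 2 remove [cqmd] add [oupn] -> 7 lines: eji inbwh lutj oupn wpy gvxsa iupu
Hunk 2: at line 3 remove [wpy] add [kgj] -> 7 lines: eji inbwh lutj oupn kgj gvxsa iupu
Hunk 3: at line 3 remove [oupn] add [xwlt,anz,ekso] -> 9 lines: eji inbwh lutj xwlt anz ekso kgj gvxsa iupu
Hunk 4: at line 5 remove [ekso] add [bxku,swjvf] -> 10 lines: eji inbwh lutj xwlt anz bxku swjvf kgj gvxsa iupu
Hunk 5: at line 8 remove [gvxsa] add [vsu] -> 10 lines: eji inbwh lutj xwlt anz bxku swjvf kgj vsu iupu
Hunk 6: at line 6 remove [swjvf] add [efy,gbue,ubu] -> 12 lines: eji inbwh lutj xwlt anz bxku efy gbue ubu kgj vsu iupu
Final line 9: ubu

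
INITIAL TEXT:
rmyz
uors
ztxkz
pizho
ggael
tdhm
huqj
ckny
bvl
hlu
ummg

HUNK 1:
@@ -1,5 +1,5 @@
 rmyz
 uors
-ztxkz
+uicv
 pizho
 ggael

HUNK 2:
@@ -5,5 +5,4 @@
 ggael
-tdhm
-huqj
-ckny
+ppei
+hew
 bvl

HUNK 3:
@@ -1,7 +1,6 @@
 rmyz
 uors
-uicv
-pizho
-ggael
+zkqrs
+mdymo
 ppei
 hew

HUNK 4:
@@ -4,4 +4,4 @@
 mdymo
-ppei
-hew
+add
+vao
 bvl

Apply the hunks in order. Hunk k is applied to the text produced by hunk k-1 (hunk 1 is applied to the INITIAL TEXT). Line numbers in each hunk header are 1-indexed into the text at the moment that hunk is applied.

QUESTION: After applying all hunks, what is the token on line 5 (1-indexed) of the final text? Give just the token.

Hunk 1: at line 1 remove [ztxkz] add [uicv] -> 11 lines: rmyz uors uicv pizho ggael tdhm huqj ckny bvl hlu ummg
Hunk 2: at line 5 remove [tdhm,huqj,ckny] add [ppei,hew] -> 10 lines: rmyz uors uicv pizho ggael ppei hew bvl hlu ummg
Hunk 3: at line 1 remove [uicv,pizho,ggael] add [zkqrs,mdymo] -> 9 lines: rmyz uors zkqrs mdymo ppei hew bvl hlu ummg
Hunk 4: at line 4 remove [ppei,hew] add [add,vao] -> 9 lines: rmyz uors zkqrs mdymo add vao bvl hlu ummg
Final line 5: add

Answer: add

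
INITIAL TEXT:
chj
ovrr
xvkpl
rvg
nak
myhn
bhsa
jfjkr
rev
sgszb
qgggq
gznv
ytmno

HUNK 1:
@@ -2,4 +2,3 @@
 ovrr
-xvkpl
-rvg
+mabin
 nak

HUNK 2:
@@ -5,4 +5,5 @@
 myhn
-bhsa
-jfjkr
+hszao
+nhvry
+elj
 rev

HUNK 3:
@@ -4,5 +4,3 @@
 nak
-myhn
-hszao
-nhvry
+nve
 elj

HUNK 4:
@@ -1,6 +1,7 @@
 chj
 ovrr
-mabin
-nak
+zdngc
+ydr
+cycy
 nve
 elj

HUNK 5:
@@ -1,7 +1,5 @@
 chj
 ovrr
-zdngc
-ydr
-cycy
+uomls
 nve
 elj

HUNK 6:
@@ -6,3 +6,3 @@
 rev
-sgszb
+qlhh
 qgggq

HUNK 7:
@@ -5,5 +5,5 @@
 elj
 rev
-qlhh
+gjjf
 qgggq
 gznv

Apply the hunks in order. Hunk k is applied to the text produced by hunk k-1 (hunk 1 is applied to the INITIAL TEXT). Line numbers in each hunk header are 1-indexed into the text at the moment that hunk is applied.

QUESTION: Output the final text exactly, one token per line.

Hunk 1: at line 2 remove [xvkpl,rvg] add [mabin] -> 12 lines: chj ovrr mabin nak myhn bhsa jfjkr rev sgszb qgggq gznv ytmno
Hunk 2: at line 5 remove [bhsa,jfjkr] add [hszao,nhvry,elj] -> 13 lines: chj ovrr mabin nak myhn hszao nhvry elj rev sgszb qgggq gznv ytmno
Hunk 3: at line 4 remove [myhn,hszao,nhvry] add [nve] -> 11 lines: chj ovrr mabin nak nve elj rev sgszb qgggq gznv ytmno
Hunk 4: at line 1 remove [mabin,nak] add [zdngc,ydr,cycy] -> 12 lines: chj ovrr zdngc ydr cycy nve elj rev sgszb qgggq gznv ytmno
Hunk 5: at line 1 remove [zdngc,ydr,cycy] add [uomls] -> 10 lines: chj ovrr uomls nve elj rev sgszb qgggq gznv ytmno
Hunk 6: at line 6 remove [sgszb] add [qlhh] -> 10 lines: chj ovrr uomls nve elj rev qlhh qgggq gznv ytmno
Hunk 7: at line 5 remove [qlhh] add [gjjf] -> 10 lines: chj ovrr uomls nve elj rev gjjf qgggq gznv ytmno

Answer: chj
ovrr
uomls
nve
elj
rev
gjjf
qgggq
gznv
ytmno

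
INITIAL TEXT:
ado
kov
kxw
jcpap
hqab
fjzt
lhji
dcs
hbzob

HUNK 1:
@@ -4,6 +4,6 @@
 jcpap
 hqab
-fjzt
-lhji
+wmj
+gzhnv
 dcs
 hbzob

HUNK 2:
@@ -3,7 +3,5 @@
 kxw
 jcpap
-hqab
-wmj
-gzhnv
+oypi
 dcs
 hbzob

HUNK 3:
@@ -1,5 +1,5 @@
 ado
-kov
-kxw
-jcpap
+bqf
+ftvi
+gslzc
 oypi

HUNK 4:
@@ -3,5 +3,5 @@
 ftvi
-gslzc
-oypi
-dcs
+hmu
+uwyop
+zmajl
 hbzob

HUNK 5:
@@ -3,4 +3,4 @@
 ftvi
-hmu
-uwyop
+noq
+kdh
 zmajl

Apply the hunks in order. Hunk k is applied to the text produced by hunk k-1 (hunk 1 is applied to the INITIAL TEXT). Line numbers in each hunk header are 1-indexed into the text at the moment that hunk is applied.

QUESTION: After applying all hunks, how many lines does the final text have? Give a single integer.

Answer: 7

Derivation:
Hunk 1: at line 4 remove [fjzt,lhji] add [wmj,gzhnv] -> 9 lines: ado kov kxw jcpap hqab wmj gzhnv dcs hbzob
Hunk 2: at line 3 remove [hqab,wmj,gzhnv] add [oypi] -> 7 lines: ado kov kxw jcpap oypi dcs hbzob
Hunk 3: at line 1 remove [kov,kxw,jcpap] add [bqf,ftvi,gslzc] -> 7 lines: ado bqf ftvi gslzc oypi dcs hbzob
Hunk 4: at line 3 remove [gslzc,oypi,dcs] add [hmu,uwyop,zmajl] -> 7 lines: ado bqf ftvi hmu uwyop zmajl hbzob
Hunk 5: at line 3 remove [hmu,uwyop] add [noq,kdh] -> 7 lines: ado bqf ftvi noq kdh zmajl hbzob
Final line count: 7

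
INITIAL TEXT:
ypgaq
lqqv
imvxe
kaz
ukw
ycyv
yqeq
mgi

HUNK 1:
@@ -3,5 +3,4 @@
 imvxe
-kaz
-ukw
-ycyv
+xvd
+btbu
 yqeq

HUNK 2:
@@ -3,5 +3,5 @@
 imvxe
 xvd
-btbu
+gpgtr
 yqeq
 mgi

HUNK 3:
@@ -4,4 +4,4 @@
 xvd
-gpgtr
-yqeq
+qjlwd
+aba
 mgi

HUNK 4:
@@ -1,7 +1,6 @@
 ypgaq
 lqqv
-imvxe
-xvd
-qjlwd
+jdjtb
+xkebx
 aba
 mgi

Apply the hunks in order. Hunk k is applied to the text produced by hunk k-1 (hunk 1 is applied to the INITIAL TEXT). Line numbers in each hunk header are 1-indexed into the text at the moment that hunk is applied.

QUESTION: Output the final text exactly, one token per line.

Answer: ypgaq
lqqv
jdjtb
xkebx
aba
mgi

Derivation:
Hunk 1: at line 3 remove [kaz,ukw,ycyv] add [xvd,btbu] -> 7 lines: ypgaq lqqv imvxe xvd btbu yqeq mgi
Hunk 2: at line 3 remove [btbu] add [gpgtr] -> 7 lines: ypgaq lqqv imvxe xvd gpgtr yqeq mgi
Hunk 3: at line 4 remove [gpgtr,yqeq] add [qjlwd,aba] -> 7 lines: ypgaq lqqv imvxe xvd qjlwd aba mgi
Hunk 4: at line 1 remove [imvxe,xvd,qjlwd] add [jdjtb,xkebx] -> 6 lines: ypgaq lqqv jdjtb xkebx aba mgi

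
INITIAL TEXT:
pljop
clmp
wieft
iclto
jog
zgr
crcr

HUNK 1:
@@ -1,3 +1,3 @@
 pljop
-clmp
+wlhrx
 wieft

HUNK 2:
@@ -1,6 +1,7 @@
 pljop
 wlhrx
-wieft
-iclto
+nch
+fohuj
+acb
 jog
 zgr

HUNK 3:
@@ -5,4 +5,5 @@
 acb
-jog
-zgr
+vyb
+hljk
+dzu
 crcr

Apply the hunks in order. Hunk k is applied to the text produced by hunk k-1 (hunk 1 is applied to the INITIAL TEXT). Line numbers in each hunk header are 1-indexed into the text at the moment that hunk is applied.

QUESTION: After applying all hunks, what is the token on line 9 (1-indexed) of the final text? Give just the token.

Hunk 1: at line 1 remove [clmp] add [wlhrx] -> 7 lines: pljop wlhrx wieft iclto jog zgr crcr
Hunk 2: at line 1 remove [wieft,iclto] add [nch,fohuj,acb] -> 8 lines: pljop wlhrx nch fohuj acb jog zgr crcr
Hunk 3: at line 5 remove [jog,zgr] add [vyb,hljk,dzu] -> 9 lines: pljop wlhrx nch fohuj acb vyb hljk dzu crcr
Final line 9: crcr

Answer: crcr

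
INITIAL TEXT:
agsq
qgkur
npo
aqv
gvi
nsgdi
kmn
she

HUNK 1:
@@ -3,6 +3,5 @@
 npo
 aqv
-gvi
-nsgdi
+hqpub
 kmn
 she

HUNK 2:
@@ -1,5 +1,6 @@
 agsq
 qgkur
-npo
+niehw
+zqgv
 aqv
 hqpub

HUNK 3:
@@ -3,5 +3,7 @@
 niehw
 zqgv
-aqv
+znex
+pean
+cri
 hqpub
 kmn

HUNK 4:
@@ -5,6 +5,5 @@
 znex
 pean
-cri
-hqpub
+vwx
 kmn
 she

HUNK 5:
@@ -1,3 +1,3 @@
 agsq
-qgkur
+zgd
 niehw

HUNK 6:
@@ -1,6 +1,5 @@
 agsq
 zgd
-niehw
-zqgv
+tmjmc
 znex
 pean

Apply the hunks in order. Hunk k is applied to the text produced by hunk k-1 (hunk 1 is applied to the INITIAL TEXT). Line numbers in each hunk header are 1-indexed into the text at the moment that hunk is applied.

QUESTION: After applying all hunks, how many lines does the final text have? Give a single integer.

Hunk 1: at line 3 remove [gvi,nsgdi] add [hqpub] -> 7 lines: agsq qgkur npo aqv hqpub kmn she
Hunk 2: at line 1 remove [npo] add [niehw,zqgv] -> 8 lines: agsq qgkur niehw zqgv aqv hqpub kmn she
Hunk 3: at line 3 remove [aqv] add [znex,pean,cri] -> 10 lines: agsq qgkur niehw zqgv znex pean cri hqpub kmn she
Hunk 4: at line 5 remove [cri,hqpub] add [vwx] -> 9 lines: agsq qgkur niehw zqgv znex pean vwx kmn she
Hunk 5: at line 1 remove [qgkur] add [zgd] -> 9 lines: agsq zgd niehw zqgv znex pean vwx kmn she
Hunk 6: at line 1 remove [niehw,zqgv] add [tmjmc] -> 8 lines: agsq zgd tmjmc znex pean vwx kmn she
Final line count: 8

Answer: 8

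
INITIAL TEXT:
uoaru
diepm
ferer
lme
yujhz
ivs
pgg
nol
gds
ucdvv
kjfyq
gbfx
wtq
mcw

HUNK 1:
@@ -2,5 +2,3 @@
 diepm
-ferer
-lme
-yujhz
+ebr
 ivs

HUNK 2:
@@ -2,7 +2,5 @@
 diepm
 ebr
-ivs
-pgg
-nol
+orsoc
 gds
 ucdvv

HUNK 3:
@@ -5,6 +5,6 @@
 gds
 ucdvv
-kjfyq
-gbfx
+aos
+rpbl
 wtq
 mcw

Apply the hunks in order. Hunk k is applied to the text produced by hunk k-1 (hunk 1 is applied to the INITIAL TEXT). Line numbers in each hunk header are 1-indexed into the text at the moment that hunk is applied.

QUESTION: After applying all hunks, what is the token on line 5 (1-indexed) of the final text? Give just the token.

Answer: gds

Derivation:
Hunk 1: at line 2 remove [ferer,lme,yujhz] add [ebr] -> 12 lines: uoaru diepm ebr ivs pgg nol gds ucdvv kjfyq gbfx wtq mcw
Hunk 2: at line 2 remove [ivs,pgg,nol] add [orsoc] -> 10 lines: uoaru diepm ebr orsoc gds ucdvv kjfyq gbfx wtq mcw
Hunk 3: at line 5 remove [kjfyq,gbfx] add [aos,rpbl] -> 10 lines: uoaru diepm ebr orsoc gds ucdvv aos rpbl wtq mcw
Final line 5: gds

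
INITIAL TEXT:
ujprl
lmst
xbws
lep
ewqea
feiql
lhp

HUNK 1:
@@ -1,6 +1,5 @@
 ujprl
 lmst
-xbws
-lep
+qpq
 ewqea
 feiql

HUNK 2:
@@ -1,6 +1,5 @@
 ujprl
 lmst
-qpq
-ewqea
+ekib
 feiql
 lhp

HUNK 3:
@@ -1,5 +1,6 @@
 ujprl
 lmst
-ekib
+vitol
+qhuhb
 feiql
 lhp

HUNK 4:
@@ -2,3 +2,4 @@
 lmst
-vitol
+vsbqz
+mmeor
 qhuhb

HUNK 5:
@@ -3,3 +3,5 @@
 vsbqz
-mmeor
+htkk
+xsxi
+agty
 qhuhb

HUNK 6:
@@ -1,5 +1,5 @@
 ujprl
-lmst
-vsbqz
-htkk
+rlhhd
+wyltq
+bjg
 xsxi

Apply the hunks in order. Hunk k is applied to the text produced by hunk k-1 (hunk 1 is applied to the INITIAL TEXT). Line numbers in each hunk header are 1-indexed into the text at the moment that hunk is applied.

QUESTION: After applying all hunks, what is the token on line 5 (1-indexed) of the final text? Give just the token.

Answer: xsxi

Derivation:
Hunk 1: at line 1 remove [xbws,lep] add [qpq] -> 6 lines: ujprl lmst qpq ewqea feiql lhp
Hunk 2: at line 1 remove [qpq,ewqea] add [ekib] -> 5 lines: ujprl lmst ekib feiql lhp
Hunk 3: at line 1 remove [ekib] add [vitol,qhuhb] -> 6 lines: ujprl lmst vitol qhuhb feiql lhp
Hunk 4: at line 2 remove [vitol] add [vsbqz,mmeor] -> 7 lines: ujprl lmst vsbqz mmeor qhuhb feiql lhp
Hunk 5: at line 3 remove [mmeor] add [htkk,xsxi,agty] -> 9 lines: ujprl lmst vsbqz htkk xsxi agty qhuhb feiql lhp
Hunk 6: at line 1 remove [lmst,vsbqz,htkk] add [rlhhd,wyltq,bjg] -> 9 lines: ujprl rlhhd wyltq bjg xsxi agty qhuhb feiql lhp
Final line 5: xsxi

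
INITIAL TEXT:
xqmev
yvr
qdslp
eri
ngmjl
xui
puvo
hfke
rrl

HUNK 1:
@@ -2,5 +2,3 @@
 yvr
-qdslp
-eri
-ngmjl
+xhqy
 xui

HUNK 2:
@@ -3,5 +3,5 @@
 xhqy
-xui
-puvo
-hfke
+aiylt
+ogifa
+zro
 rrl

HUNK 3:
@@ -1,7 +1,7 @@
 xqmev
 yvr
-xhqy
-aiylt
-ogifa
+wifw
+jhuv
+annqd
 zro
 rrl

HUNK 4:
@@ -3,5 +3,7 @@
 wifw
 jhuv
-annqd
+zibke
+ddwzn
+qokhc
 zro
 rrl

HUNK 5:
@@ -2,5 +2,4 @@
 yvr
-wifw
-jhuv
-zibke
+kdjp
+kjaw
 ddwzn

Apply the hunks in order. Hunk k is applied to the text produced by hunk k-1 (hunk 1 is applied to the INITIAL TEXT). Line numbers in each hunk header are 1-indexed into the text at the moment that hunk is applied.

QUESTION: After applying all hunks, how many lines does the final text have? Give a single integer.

Answer: 8

Derivation:
Hunk 1: at line 2 remove [qdslp,eri,ngmjl] add [xhqy] -> 7 lines: xqmev yvr xhqy xui puvo hfke rrl
Hunk 2: at line 3 remove [xui,puvo,hfke] add [aiylt,ogifa,zro] -> 7 lines: xqmev yvr xhqy aiylt ogifa zro rrl
Hunk 3: at line 1 remove [xhqy,aiylt,ogifa] add [wifw,jhuv,annqd] -> 7 lines: xqmev yvr wifw jhuv annqd zro rrl
Hunk 4: at line 3 remove [annqd] add [zibke,ddwzn,qokhc] -> 9 lines: xqmev yvr wifw jhuv zibke ddwzn qokhc zro rrl
Hunk 5: at line 2 remove [wifw,jhuv,zibke] add [kdjp,kjaw] -> 8 lines: xqmev yvr kdjp kjaw ddwzn qokhc zro rrl
Final line count: 8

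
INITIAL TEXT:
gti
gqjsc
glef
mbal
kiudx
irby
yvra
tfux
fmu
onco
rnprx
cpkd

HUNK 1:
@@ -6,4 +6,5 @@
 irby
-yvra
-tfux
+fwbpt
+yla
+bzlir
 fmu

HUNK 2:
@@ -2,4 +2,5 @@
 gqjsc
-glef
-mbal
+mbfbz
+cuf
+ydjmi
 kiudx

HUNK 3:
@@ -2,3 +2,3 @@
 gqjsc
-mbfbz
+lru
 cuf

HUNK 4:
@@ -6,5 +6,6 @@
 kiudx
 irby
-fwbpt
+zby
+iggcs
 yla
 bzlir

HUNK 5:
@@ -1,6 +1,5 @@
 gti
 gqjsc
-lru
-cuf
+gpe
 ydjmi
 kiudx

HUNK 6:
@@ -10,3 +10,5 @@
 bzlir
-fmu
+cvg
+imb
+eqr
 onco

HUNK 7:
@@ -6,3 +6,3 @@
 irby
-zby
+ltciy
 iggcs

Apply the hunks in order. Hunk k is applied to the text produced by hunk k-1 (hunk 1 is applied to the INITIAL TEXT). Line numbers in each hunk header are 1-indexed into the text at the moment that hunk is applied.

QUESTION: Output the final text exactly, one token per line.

Hunk 1: at line 6 remove [yvra,tfux] add [fwbpt,yla,bzlir] -> 13 lines: gti gqjsc glef mbal kiudx irby fwbpt yla bzlir fmu onco rnprx cpkd
Hunk 2: at line 2 remove [glef,mbal] add [mbfbz,cuf,ydjmi] -> 14 lines: gti gqjsc mbfbz cuf ydjmi kiudx irby fwbpt yla bzlir fmu onco rnprx cpkd
Hunk 3: at line 2 remove [mbfbz] add [lru] -> 14 lines: gti gqjsc lru cuf ydjmi kiudx irby fwbpt yla bzlir fmu onco rnprx cpkd
Hunk 4: at line 6 remove [fwbpt] add [zby,iggcs] -> 15 lines: gti gqjsc lru cuf ydjmi kiudx irby zby iggcs yla bzlir fmu onco rnprx cpkd
Hunk 5: at line 1 remove [lru,cuf] add [gpe] -> 14 lines: gti gqjsc gpe ydjmi kiudx irby zby iggcs yla bzlir fmu onco rnprx cpkd
Hunk 6: at line 10 remove [fmu] add [cvg,imb,eqr] -> 16 lines: gti gqjsc gpe ydjmi kiudx irby zby iggcs yla bzlir cvg imb eqr onco rnprx cpkd
Hunk 7: at line 6 remove [zby] add [ltciy] -> 16 lines: gti gqjsc gpe ydjmi kiudx irby ltciy iggcs yla bzlir cvg imb eqr onco rnprx cpkd

Answer: gti
gqjsc
gpe
ydjmi
kiudx
irby
ltciy
iggcs
yla
bzlir
cvg
imb
eqr
onco
rnprx
cpkd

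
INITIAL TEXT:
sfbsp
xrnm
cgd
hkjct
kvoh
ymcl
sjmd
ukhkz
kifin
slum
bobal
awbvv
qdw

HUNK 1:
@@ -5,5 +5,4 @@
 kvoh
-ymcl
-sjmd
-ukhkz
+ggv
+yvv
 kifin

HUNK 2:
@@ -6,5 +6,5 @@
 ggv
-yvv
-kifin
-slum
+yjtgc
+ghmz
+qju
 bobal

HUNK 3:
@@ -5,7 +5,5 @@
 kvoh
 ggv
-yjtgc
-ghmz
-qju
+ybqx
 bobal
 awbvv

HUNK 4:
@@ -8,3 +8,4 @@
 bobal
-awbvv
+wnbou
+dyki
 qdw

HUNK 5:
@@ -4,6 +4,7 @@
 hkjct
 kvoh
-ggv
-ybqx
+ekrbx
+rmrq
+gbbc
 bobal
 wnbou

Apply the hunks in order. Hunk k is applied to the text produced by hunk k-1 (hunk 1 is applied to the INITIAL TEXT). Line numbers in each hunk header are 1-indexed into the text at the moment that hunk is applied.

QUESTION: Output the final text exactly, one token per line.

Answer: sfbsp
xrnm
cgd
hkjct
kvoh
ekrbx
rmrq
gbbc
bobal
wnbou
dyki
qdw

Derivation:
Hunk 1: at line 5 remove [ymcl,sjmd,ukhkz] add [ggv,yvv] -> 12 lines: sfbsp xrnm cgd hkjct kvoh ggv yvv kifin slum bobal awbvv qdw
Hunk 2: at line 6 remove [yvv,kifin,slum] add [yjtgc,ghmz,qju] -> 12 lines: sfbsp xrnm cgd hkjct kvoh ggv yjtgc ghmz qju bobal awbvv qdw
Hunk 3: at line 5 remove [yjtgc,ghmz,qju] add [ybqx] -> 10 lines: sfbsp xrnm cgd hkjct kvoh ggv ybqx bobal awbvv qdw
Hunk 4: at line 8 remove [awbvv] add [wnbou,dyki] -> 11 lines: sfbsp xrnm cgd hkjct kvoh ggv ybqx bobal wnbou dyki qdw
Hunk 5: at line 4 remove [ggv,ybqx] add [ekrbx,rmrq,gbbc] -> 12 lines: sfbsp xrnm cgd hkjct kvoh ekrbx rmrq gbbc bobal wnbou dyki qdw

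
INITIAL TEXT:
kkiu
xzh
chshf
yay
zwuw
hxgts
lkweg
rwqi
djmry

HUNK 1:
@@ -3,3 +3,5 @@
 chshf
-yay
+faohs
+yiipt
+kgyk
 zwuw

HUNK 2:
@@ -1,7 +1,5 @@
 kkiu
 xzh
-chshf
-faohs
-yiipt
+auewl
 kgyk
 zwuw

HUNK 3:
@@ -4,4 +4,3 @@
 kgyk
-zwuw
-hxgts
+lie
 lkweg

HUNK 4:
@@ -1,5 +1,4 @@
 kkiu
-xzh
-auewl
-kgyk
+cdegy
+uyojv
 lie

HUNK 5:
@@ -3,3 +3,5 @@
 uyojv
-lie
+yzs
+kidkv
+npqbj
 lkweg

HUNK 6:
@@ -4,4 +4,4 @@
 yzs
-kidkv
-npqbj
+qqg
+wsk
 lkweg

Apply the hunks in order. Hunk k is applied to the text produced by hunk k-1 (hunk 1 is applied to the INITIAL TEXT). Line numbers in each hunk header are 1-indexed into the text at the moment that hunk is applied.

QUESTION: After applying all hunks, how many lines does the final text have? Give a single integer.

Hunk 1: at line 3 remove [yay] add [faohs,yiipt,kgyk] -> 11 lines: kkiu xzh chshf faohs yiipt kgyk zwuw hxgts lkweg rwqi djmry
Hunk 2: at line 1 remove [chshf,faohs,yiipt] add [auewl] -> 9 lines: kkiu xzh auewl kgyk zwuw hxgts lkweg rwqi djmry
Hunk 3: at line 4 remove [zwuw,hxgts] add [lie] -> 8 lines: kkiu xzh auewl kgyk lie lkweg rwqi djmry
Hunk 4: at line 1 remove [xzh,auewl,kgyk] add [cdegy,uyojv] -> 7 lines: kkiu cdegy uyojv lie lkweg rwqi djmry
Hunk 5: at line 3 remove [lie] add [yzs,kidkv,npqbj] -> 9 lines: kkiu cdegy uyojv yzs kidkv npqbj lkweg rwqi djmry
Hunk 6: at line 4 remove [kidkv,npqbj] add [qqg,wsk] -> 9 lines: kkiu cdegy uyojv yzs qqg wsk lkweg rwqi djmry
Final line count: 9

Answer: 9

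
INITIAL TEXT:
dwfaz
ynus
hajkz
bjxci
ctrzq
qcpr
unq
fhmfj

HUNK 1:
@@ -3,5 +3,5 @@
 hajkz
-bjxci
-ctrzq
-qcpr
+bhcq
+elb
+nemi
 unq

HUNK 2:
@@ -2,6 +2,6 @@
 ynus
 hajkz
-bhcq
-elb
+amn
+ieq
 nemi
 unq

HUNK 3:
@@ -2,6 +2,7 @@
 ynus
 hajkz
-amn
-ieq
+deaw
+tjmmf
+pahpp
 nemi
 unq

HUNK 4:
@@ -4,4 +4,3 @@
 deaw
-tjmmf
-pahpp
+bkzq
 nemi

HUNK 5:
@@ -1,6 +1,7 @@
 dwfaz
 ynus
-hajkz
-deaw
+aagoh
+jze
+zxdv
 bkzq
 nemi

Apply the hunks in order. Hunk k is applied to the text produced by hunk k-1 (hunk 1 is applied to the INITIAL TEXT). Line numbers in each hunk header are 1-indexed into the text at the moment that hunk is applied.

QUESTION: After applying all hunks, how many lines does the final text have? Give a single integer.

Hunk 1: at line 3 remove [bjxci,ctrzq,qcpr] add [bhcq,elb,nemi] -> 8 lines: dwfaz ynus hajkz bhcq elb nemi unq fhmfj
Hunk 2: at line 2 remove [bhcq,elb] add [amn,ieq] -> 8 lines: dwfaz ynus hajkz amn ieq nemi unq fhmfj
Hunk 3: at line 2 remove [amn,ieq] add [deaw,tjmmf,pahpp] -> 9 lines: dwfaz ynus hajkz deaw tjmmf pahpp nemi unq fhmfj
Hunk 4: at line 4 remove [tjmmf,pahpp] add [bkzq] -> 8 lines: dwfaz ynus hajkz deaw bkzq nemi unq fhmfj
Hunk 5: at line 1 remove [hajkz,deaw] add [aagoh,jze,zxdv] -> 9 lines: dwfaz ynus aagoh jze zxdv bkzq nemi unq fhmfj
Final line count: 9

Answer: 9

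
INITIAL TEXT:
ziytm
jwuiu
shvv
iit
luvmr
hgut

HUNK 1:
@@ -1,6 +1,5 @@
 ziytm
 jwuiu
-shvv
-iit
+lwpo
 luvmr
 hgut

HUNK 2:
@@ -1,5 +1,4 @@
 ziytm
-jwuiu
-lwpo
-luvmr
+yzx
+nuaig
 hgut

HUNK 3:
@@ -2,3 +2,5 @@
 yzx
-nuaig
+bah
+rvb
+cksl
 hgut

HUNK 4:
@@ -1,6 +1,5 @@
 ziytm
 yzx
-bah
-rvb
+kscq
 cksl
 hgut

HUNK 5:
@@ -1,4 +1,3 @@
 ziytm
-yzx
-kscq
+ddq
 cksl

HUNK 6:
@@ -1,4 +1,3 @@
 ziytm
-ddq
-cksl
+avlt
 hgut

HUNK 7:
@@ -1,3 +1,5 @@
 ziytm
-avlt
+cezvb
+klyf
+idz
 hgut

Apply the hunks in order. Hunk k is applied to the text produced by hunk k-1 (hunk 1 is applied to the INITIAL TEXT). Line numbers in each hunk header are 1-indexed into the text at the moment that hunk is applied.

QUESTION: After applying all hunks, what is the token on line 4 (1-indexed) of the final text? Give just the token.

Hunk 1: at line 1 remove [shvv,iit] add [lwpo] -> 5 lines: ziytm jwuiu lwpo luvmr hgut
Hunk 2: at line 1 remove [jwuiu,lwpo,luvmr] add [yzx,nuaig] -> 4 lines: ziytm yzx nuaig hgut
Hunk 3: at line 2 remove [nuaig] add [bah,rvb,cksl] -> 6 lines: ziytm yzx bah rvb cksl hgut
Hunk 4: at line 1 remove [bah,rvb] add [kscq] -> 5 lines: ziytm yzx kscq cksl hgut
Hunk 5: at line 1 remove [yzx,kscq] add [ddq] -> 4 lines: ziytm ddq cksl hgut
Hunk 6: at line 1 remove [ddq,cksl] add [avlt] -> 3 lines: ziytm avlt hgut
Hunk 7: at line 1 remove [avlt] add [cezvb,klyf,idz] -> 5 lines: ziytm cezvb klyf idz hgut
Final line 4: idz

Answer: idz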